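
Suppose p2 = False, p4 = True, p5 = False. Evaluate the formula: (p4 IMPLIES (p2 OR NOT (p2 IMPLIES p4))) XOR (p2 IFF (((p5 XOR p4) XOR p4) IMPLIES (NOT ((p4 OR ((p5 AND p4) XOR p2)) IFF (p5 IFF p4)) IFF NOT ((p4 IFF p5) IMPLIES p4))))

False

Substituting p2=False, p4=True, p5=False:
p2 IMPLIES p4 = False IMPLIES True = True
NOT (p2 IMPLIES p4) = NOT True = False
p2 OR NOT (p2 IMPLIES p4) = False OR False = False
p4 IMPLIES (p2 OR NOT (p2 IMPLIES p4)) = True IMPLIES False = False
p5 XOR p4 = False XOR True = True
(p5 XOR p4) XOR p4 = True XOR True = False
p5 AND p4 = False AND True = False
(p5 AND p4) XOR p2 = False XOR False = False
p4 OR ((p5 AND p4) XOR p2) = True OR False = True
p5 IFF p4 = False IFF True = False
(p4 OR ((p5 AND p4) XOR p2)) IFF (p5 IFF p4) = True IFF False = False
NOT ((p4 OR ((p5 AND p4) XOR p2)) IFF (p5 IFF p4)) = NOT False = True
p4 IFF p5 = True IFF False = False
(p4 IFF p5) IMPLIES p4 = False IMPLIES True = True
NOT ((p4 IFF p5) IMPLIES p4) = NOT True = False
NOT ((p4 OR ((p5 AND p4) XOR p2)) IFF (p5 IFF p4)) IFF NOT ((p4 IFF p5) IMPLIES p4) = True IFF False = False
((p5 XOR p4) XOR p4) IMPLIES (NOT ((p4 OR ((p5 AND p4) XOR p2)) IFF (p5 IFF p4)) IFF NOT ((p4 IFF p5) IMPLIES p4)) = False IMPLIES False = True
p2 IFF (((p5 XOR p4) XOR p4) IMPLIES (NOT ((p4 OR ((p5 AND p4) XOR p2)) IFF (p5 IFF p4)) IFF NOT ((p4 IFF p5) IMPLIES p4))) = False IFF True = False
(p4 IMPLIES (p2 OR NOT (p2 IMPLIES p4))) XOR (p2 IFF (((p5 XOR p4) XOR p4) IMPLIES (NOT ((p4 OR ((p5 AND p4) XOR p2)) IFF (p5 IFF p4)) IFF NOT ((p4 IFF p5) IMPLIES p4)))) = False XOR False = False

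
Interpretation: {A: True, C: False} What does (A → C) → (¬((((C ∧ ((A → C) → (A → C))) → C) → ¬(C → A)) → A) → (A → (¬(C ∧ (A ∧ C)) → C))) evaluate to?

A → C = True → False = False
A → C = True → False = False
A → C = True → False = False
(A → C) → (A → C) = False → False = True
C ∧ ((A → C) → (A → C)) = False ∧ True = False
(C ∧ ((A → C) → (A → C))) → C = False → False = True
C → A = False → True = True
¬(C → A) = ¬True = False
((C ∧ ((A → C) → (A → C))) → C) → ¬(C → A) = True → False = False
(((C ∧ ((A → C) → (A → C))) → C) → ¬(C → A)) → A = False → True = True
¬((((C ∧ ((A → C) → (A → C))) → C) → ¬(C → A)) → A) = ¬True = False
A ∧ C = True ∧ False = False
C ∧ (A ∧ C) = False ∧ False = False
¬(C ∧ (A ∧ C)) = ¬False = True
¬(C ∧ (A ∧ C)) → C = True → False = False
A → (¬(C ∧ (A ∧ C)) → C) = True → False = False
¬((((C ∧ ((A → C) → (A → C))) → C) → ¬(C → A)) → A) → (A → (¬(C ∧ (A ∧ C)) → C)) = False → False = True
(A → C) → (¬((((C ∧ ((A → C) → (A → C))) → C) → ¬(C → A)) → A) → (A → (¬(C ∧ (A ∧ C)) → C))) = False → True = True

True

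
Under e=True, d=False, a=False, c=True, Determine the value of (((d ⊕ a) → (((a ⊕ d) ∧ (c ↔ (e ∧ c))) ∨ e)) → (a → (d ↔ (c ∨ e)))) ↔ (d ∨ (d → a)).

d ⊕ a = False ⊕ False = False
a ⊕ d = False ⊕ False = False
e ∧ c = True ∧ True = True
c ↔ (e ∧ c) = True ↔ True = True
(a ⊕ d) ∧ (c ↔ (e ∧ c)) = False ∧ True = False
((a ⊕ d) ∧ (c ↔ (e ∧ c))) ∨ e = False ∨ True = True
(d ⊕ a) → (((a ⊕ d) ∧ (c ↔ (e ∧ c))) ∨ e) = False → True = True
c ∨ e = True ∨ True = True
d ↔ (c ∨ e) = False ↔ True = False
a → (d ↔ (c ∨ e)) = False → False = True
((d ⊕ a) → (((a ⊕ d) ∧ (c ↔ (e ∧ c))) ∨ e)) → (a → (d ↔ (c ∨ e))) = True → True = True
d → a = False → False = True
d ∨ (d → a) = False ∨ True = True
(((d ⊕ a) → (((a ⊕ d) ∧ (c ↔ (e ∧ c))) ∨ e)) → (a → (d ↔ (c ∨ e)))) ↔ (d ∨ (d → a)) = True ↔ True = True

True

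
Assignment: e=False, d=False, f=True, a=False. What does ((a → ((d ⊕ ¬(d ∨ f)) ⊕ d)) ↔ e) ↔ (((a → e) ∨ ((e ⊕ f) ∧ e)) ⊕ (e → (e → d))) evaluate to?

True

d ∨ f = False ∨ True = True
¬(d ∨ f) = ¬True = False
d ⊕ ¬(d ∨ f) = False ⊕ False = False
(d ⊕ ¬(d ∨ f)) ⊕ d = False ⊕ False = False
a → ((d ⊕ ¬(d ∨ f)) ⊕ d) = False → False = True
(a → ((d ⊕ ¬(d ∨ f)) ⊕ d)) ↔ e = True ↔ False = False
a → e = False → False = True
e ⊕ f = False ⊕ True = True
(e ⊕ f) ∧ e = True ∧ False = False
(a → e) ∨ ((e ⊕ f) ∧ e) = True ∨ False = True
e → d = False → False = True
e → (e → d) = False → True = True
((a → e) ∨ ((e ⊕ f) ∧ e)) ⊕ (e → (e → d)) = True ⊕ True = False
((a → ((d ⊕ ¬(d ∨ f)) ⊕ d)) ↔ e) ↔ (((a → e) ∨ ((e ⊕ f) ∧ e)) ⊕ (e → (e → d))) = False ↔ False = True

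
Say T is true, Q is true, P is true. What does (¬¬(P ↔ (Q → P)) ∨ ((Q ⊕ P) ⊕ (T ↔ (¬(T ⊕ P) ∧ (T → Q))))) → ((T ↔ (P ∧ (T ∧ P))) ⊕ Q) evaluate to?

Q → P = True → True = True
P ↔ (Q → P) = True ↔ True = True
¬(P ↔ (Q → P)) = ¬True = False
¬¬(P ↔ (Q → P)) = ¬False = True
Q ⊕ P = True ⊕ True = False
T ⊕ P = True ⊕ True = False
¬(T ⊕ P) = ¬False = True
T → Q = True → True = True
¬(T ⊕ P) ∧ (T → Q) = True ∧ True = True
T ↔ (¬(T ⊕ P) ∧ (T → Q)) = True ↔ True = True
(Q ⊕ P) ⊕ (T ↔ (¬(T ⊕ P) ∧ (T → Q))) = False ⊕ True = True
¬¬(P ↔ (Q → P)) ∨ ((Q ⊕ P) ⊕ (T ↔ (¬(T ⊕ P) ∧ (T → Q)))) = True ∨ True = True
T ∧ P = True ∧ True = True
P ∧ (T ∧ P) = True ∧ True = True
T ↔ (P ∧ (T ∧ P)) = True ↔ True = True
(T ↔ (P ∧ (T ∧ P))) ⊕ Q = True ⊕ True = False
(¬¬(P ↔ (Q → P)) ∨ ((Q ⊕ P) ⊕ (T ↔ (¬(T ⊕ P) ∧ (T → Q))))) → ((T ↔ (P ∧ (T ∧ P))) ⊕ Q) = True → False = False

False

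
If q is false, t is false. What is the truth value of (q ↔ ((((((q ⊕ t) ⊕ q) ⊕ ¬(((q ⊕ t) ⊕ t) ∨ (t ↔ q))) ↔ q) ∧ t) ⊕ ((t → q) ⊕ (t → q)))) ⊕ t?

True

q ⊕ t = False ⊕ False = False
(q ⊕ t) ⊕ q = False ⊕ False = False
q ⊕ t = False ⊕ False = False
(q ⊕ t) ⊕ t = False ⊕ False = False
t ↔ q = False ↔ False = True
((q ⊕ t) ⊕ t) ∨ (t ↔ q) = False ∨ True = True
¬(((q ⊕ t) ⊕ t) ∨ (t ↔ q)) = ¬True = False
((q ⊕ t) ⊕ q) ⊕ ¬(((q ⊕ t) ⊕ t) ∨ (t ↔ q)) = False ⊕ False = False
(((q ⊕ t) ⊕ q) ⊕ ¬(((q ⊕ t) ⊕ t) ∨ (t ↔ q))) ↔ q = False ↔ False = True
((((q ⊕ t) ⊕ q) ⊕ ¬(((q ⊕ t) ⊕ t) ∨ (t ↔ q))) ↔ q) ∧ t = True ∧ False = False
t → q = False → False = True
t → q = False → False = True
(t → q) ⊕ (t → q) = True ⊕ True = False
(((((q ⊕ t) ⊕ q) ⊕ ¬(((q ⊕ t) ⊕ t) ∨ (t ↔ q))) ↔ q) ∧ t) ⊕ ((t → q) ⊕ (t → q)) = False ⊕ False = False
q ↔ ((((((q ⊕ t) ⊕ q) ⊕ ¬(((q ⊕ t) ⊕ t) ∨ (t ↔ q))) ↔ q) ∧ t) ⊕ ((t → q) ⊕ (t → q))) = False ↔ False = True
(q ↔ ((((((q ⊕ t) ⊕ q) ⊕ ¬(((q ⊕ t) ⊕ t) ∨ (t ↔ q))) ↔ q) ∧ t) ⊕ ((t → q) ⊕ (t → q)))) ⊕ t = True ⊕ False = True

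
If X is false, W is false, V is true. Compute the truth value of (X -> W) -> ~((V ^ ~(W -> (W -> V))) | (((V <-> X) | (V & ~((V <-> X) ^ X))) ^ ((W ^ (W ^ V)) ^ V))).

X -> W = F -> F = T
W -> V = F -> T = T
W -> (W -> V) = F -> T = T
~(W -> (W -> V)) = ~T = F
V ^ ~(W -> (W -> V)) = T ^ F = T
V <-> X = T <-> F = F
V <-> X = T <-> F = F
(V <-> X) ^ X = F ^ F = F
~((V <-> X) ^ X) = ~F = T
V & ~((V <-> X) ^ X) = T & T = T
(V <-> X) | (V & ~((V <-> X) ^ X)) = F | T = T
W ^ V = F ^ T = T
W ^ (W ^ V) = F ^ T = T
(W ^ (W ^ V)) ^ V = T ^ T = F
((V <-> X) | (V & ~((V <-> X) ^ X))) ^ ((W ^ (W ^ V)) ^ V) = T ^ F = T
(V ^ ~(W -> (W -> V))) | (((V <-> X) | (V & ~((V <-> X) ^ X))) ^ ((W ^ (W ^ V)) ^ V)) = T | T = T
~((V ^ ~(W -> (W -> V))) | (((V <-> X) | (V & ~((V <-> X) ^ X))) ^ ((W ^ (W ^ V)) ^ V))) = ~T = F
(X -> W) -> ~((V ^ ~(W -> (W -> V))) | (((V <-> X) | (V & ~((V <-> X) ^ X))) ^ ((W ^ (W ^ V)) ^ V))) = T -> F = F

F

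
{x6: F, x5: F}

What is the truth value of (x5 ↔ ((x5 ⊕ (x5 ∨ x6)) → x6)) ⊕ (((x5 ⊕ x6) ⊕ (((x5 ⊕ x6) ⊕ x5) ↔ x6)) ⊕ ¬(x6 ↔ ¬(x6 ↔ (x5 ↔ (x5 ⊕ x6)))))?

Substituting x6=F, x5=F:
x5 ∨ x6 = F ∨ F = F
x5 ⊕ (x5 ∨ x6) = F ⊕ F = F
(x5 ⊕ (x5 ∨ x6)) → x6 = F → F = T
x5 ↔ ((x5 ⊕ (x5 ∨ x6)) → x6) = F ↔ T = F
x5 ⊕ x6 = F ⊕ F = F
x5 ⊕ x6 = F ⊕ F = F
(x5 ⊕ x6) ⊕ x5 = F ⊕ F = F
((x5 ⊕ x6) ⊕ x5) ↔ x6 = F ↔ F = T
(x5 ⊕ x6) ⊕ (((x5 ⊕ x6) ⊕ x5) ↔ x6) = F ⊕ T = T
x5 ⊕ x6 = F ⊕ F = F
x5 ↔ (x5 ⊕ x6) = F ↔ F = T
x6 ↔ (x5 ↔ (x5 ⊕ x6)) = F ↔ T = F
¬(x6 ↔ (x5 ↔ (x5 ⊕ x6))) = ¬F = T
x6 ↔ ¬(x6 ↔ (x5 ↔ (x5 ⊕ x6))) = F ↔ T = F
¬(x6 ↔ ¬(x6 ↔ (x5 ↔ (x5 ⊕ x6)))) = ¬F = T
((x5 ⊕ x6) ⊕ (((x5 ⊕ x6) ⊕ x5) ↔ x6)) ⊕ ¬(x6 ↔ ¬(x6 ↔ (x5 ↔ (x5 ⊕ x6)))) = T ⊕ T = F
(x5 ↔ ((x5 ⊕ (x5 ∨ x6)) → x6)) ⊕ (((x5 ⊕ x6) ⊕ (((x5 ⊕ x6) ⊕ x5) ↔ x6)) ⊕ ¬(x6 ↔ ¬(x6 ↔ (x5 ↔ (x5 ⊕ x6))))) = F ⊕ F = F

F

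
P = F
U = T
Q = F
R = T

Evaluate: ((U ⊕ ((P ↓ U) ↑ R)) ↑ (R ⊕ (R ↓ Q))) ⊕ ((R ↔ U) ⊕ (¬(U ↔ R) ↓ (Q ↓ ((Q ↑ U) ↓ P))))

Substituting P=F, U=T, Q=F, R=T:
P ↓ U = F ↓ T = F
(P ↓ U) ↑ R = F ↑ T = T
U ⊕ ((P ↓ U) ↑ R) = T ⊕ T = F
R ↓ Q = T ↓ F = F
R ⊕ (R ↓ Q) = T ⊕ F = T
(U ⊕ ((P ↓ U) ↑ R)) ↑ (R ⊕ (R ↓ Q)) = F ↑ T = T
R ↔ U = T ↔ T = T
U ↔ R = T ↔ T = T
¬(U ↔ R) = ¬T = F
Q ↑ U = F ↑ T = T
(Q ↑ U) ↓ P = T ↓ F = F
Q ↓ ((Q ↑ U) ↓ P) = F ↓ F = T
¬(U ↔ R) ↓ (Q ↓ ((Q ↑ U) ↓ P)) = F ↓ T = F
(R ↔ U) ⊕ (¬(U ↔ R) ↓ (Q ↓ ((Q ↑ U) ↓ P))) = T ⊕ F = T
((U ⊕ ((P ↓ U) ↑ R)) ↑ (R ⊕ (R ↓ Q))) ⊕ ((R ↔ U) ⊕ (¬(U ↔ R) ↓ (Q ↓ ((Q ↑ U) ↓ P)))) = T ⊕ T = F

F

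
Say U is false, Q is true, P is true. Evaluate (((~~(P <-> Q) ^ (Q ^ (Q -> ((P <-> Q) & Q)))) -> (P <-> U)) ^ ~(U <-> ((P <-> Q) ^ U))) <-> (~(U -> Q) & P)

0

P <-> Q = 1 <-> 1 = 1
~(P <-> Q) = ~1 = 0
~~(P <-> Q) = ~0 = 1
P <-> Q = 1 <-> 1 = 1
(P <-> Q) & Q = 1 & 1 = 1
Q -> ((P <-> Q) & Q) = 1 -> 1 = 1
Q ^ (Q -> ((P <-> Q) & Q)) = 1 ^ 1 = 0
~~(P <-> Q) ^ (Q ^ (Q -> ((P <-> Q) & Q))) = 1 ^ 0 = 1
P <-> U = 1 <-> 0 = 0
(~~(P <-> Q) ^ (Q ^ (Q -> ((P <-> Q) & Q)))) -> (P <-> U) = 1 -> 0 = 0
P <-> Q = 1 <-> 1 = 1
(P <-> Q) ^ U = 1 ^ 0 = 1
U <-> ((P <-> Q) ^ U) = 0 <-> 1 = 0
~(U <-> ((P <-> Q) ^ U)) = ~0 = 1
((~~(P <-> Q) ^ (Q ^ (Q -> ((P <-> Q) & Q)))) -> (P <-> U)) ^ ~(U <-> ((P <-> Q) ^ U)) = 0 ^ 1 = 1
U -> Q = 0 -> 1 = 1
~(U -> Q) = ~1 = 0
~(U -> Q) & P = 0 & 1 = 0
(((~~(P <-> Q) ^ (Q ^ (Q -> ((P <-> Q) & Q)))) -> (P <-> U)) ^ ~(U <-> ((P <-> Q) ^ U))) <-> (~(U -> Q) & P) = 1 <-> 0 = 0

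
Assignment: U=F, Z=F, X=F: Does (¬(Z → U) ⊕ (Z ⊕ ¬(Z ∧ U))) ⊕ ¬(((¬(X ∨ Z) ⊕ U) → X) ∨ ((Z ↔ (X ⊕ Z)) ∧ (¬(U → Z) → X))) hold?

T

Z → U = F → F = T
¬(Z → U) = ¬T = F
Z ∧ U = F ∧ F = F
¬(Z ∧ U) = ¬F = T
Z ⊕ ¬(Z ∧ U) = F ⊕ T = T
¬(Z → U) ⊕ (Z ⊕ ¬(Z ∧ U)) = F ⊕ T = T
X ∨ Z = F ∨ F = F
¬(X ∨ Z) = ¬F = T
¬(X ∨ Z) ⊕ U = T ⊕ F = T
(¬(X ∨ Z) ⊕ U) → X = T → F = F
X ⊕ Z = F ⊕ F = F
Z ↔ (X ⊕ Z) = F ↔ F = T
U → Z = F → F = T
¬(U → Z) = ¬T = F
¬(U → Z) → X = F → F = T
(Z ↔ (X ⊕ Z)) ∧ (¬(U → Z) → X) = T ∧ T = T
((¬(X ∨ Z) ⊕ U) → X) ∨ ((Z ↔ (X ⊕ Z)) ∧ (¬(U → Z) → X)) = F ∨ T = T
¬(((¬(X ∨ Z) ⊕ U) → X) ∨ ((Z ↔ (X ⊕ Z)) ∧ (¬(U → Z) → X))) = ¬T = F
(¬(Z → U) ⊕ (Z ⊕ ¬(Z ∧ U))) ⊕ ¬(((¬(X ∨ Z) ⊕ U) → X) ∨ ((Z ↔ (X ⊕ Z)) ∧ (¬(U → Z) → X))) = T ⊕ F = T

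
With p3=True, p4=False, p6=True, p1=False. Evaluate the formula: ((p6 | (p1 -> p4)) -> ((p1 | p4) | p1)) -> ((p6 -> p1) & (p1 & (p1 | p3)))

True

Substituting p3=True, p4=False, p6=True, p1=False:
p1 -> p4 = False -> False = True
p6 | (p1 -> p4) = True | True = True
p1 | p4 = False | False = False
(p1 | p4) | p1 = False | False = False
(p6 | (p1 -> p4)) -> ((p1 | p4) | p1) = True -> False = False
p6 -> p1 = True -> False = False
p1 | p3 = False | True = True
p1 & (p1 | p3) = False & True = False
(p6 -> p1) & (p1 & (p1 | p3)) = False & False = False
((p6 | (p1 -> p4)) -> ((p1 | p4) | p1)) -> ((p6 -> p1) & (p1 & (p1 | p3))) = False -> False = True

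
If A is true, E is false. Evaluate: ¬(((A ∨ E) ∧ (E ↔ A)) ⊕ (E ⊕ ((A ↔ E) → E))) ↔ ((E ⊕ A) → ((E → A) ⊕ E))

False

Substituting A=True, E=False:
A ∨ E = True ∨ False = True
E ↔ A = False ↔ True = False
(A ∨ E) ∧ (E ↔ A) = True ∧ False = False
A ↔ E = True ↔ False = False
(A ↔ E) → E = False → False = True
E ⊕ ((A ↔ E) → E) = False ⊕ True = True
((A ∨ E) ∧ (E ↔ A)) ⊕ (E ⊕ ((A ↔ E) → E)) = False ⊕ True = True
¬(((A ∨ E) ∧ (E ↔ A)) ⊕ (E ⊕ ((A ↔ E) → E))) = ¬True = False
E ⊕ A = False ⊕ True = True
E → A = False → True = True
(E → A) ⊕ E = True ⊕ False = True
(E ⊕ A) → ((E → A) ⊕ E) = True → True = True
¬(((A ∨ E) ∧ (E ↔ A)) ⊕ (E ⊕ ((A ↔ E) → E))) ↔ ((E ⊕ A) → ((E → A) ⊕ E)) = False ↔ True = False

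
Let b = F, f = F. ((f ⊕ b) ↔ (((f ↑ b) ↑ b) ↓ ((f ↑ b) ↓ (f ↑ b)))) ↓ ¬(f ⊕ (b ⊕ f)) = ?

F

Substituting b=F, f=F:
f ⊕ b = F ⊕ F = F
f ↑ b = F ↑ F = T
(f ↑ b) ↑ b = T ↑ F = T
f ↑ b = F ↑ F = T
f ↑ b = F ↑ F = T
(f ↑ b) ↓ (f ↑ b) = T ↓ T = F
((f ↑ b) ↑ b) ↓ ((f ↑ b) ↓ (f ↑ b)) = T ↓ F = F
(f ⊕ b) ↔ (((f ↑ b) ↑ b) ↓ ((f ↑ b) ↓ (f ↑ b))) = F ↔ F = T
b ⊕ f = F ⊕ F = F
f ⊕ (b ⊕ f) = F ⊕ F = F
¬(f ⊕ (b ⊕ f)) = ¬F = T
((f ⊕ b) ↔ (((f ↑ b) ↑ b) ↓ ((f ↑ b) ↓ (f ↑ b)))) ↓ ¬(f ⊕ (b ⊕ f)) = T ↓ T = F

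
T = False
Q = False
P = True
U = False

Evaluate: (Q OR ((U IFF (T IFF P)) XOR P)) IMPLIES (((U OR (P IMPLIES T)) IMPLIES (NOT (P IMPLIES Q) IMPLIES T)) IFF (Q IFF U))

T IFF P = False IFF True = False
U IFF (T IFF P) = False IFF False = True
(U IFF (T IFF P)) XOR P = True XOR True = False
Q OR ((U IFF (T IFF P)) XOR P) = False OR False = False
P IMPLIES T = True IMPLIES False = False
U OR (P IMPLIES T) = False OR False = False
P IMPLIES Q = True IMPLIES False = False
NOT (P IMPLIES Q) = NOT False = True
NOT (P IMPLIES Q) IMPLIES T = True IMPLIES False = False
(U OR (P IMPLIES T)) IMPLIES (NOT (P IMPLIES Q) IMPLIES T) = False IMPLIES False = True
Q IFF U = False IFF False = True
((U OR (P IMPLIES T)) IMPLIES (NOT (P IMPLIES Q) IMPLIES T)) IFF (Q IFF U) = True IFF True = True
(Q OR ((U IFF (T IFF P)) XOR P)) IMPLIES (((U OR (P IMPLIES T)) IMPLIES (NOT (P IMPLIES Q) IMPLIES T)) IFF (Q IFF U)) = False IMPLIES True = True

True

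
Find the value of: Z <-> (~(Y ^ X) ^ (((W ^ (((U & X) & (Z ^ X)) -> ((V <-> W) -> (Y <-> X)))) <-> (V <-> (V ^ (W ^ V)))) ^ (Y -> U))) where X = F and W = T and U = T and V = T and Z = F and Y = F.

T

Y ^ X = F ^ F = F
~(Y ^ X) = ~F = T
U & X = T & F = F
Z ^ X = F ^ F = F
(U & X) & (Z ^ X) = F & F = F
V <-> W = T <-> T = T
Y <-> X = F <-> F = T
(V <-> W) -> (Y <-> X) = T -> T = T
((U & X) & (Z ^ X)) -> ((V <-> W) -> (Y <-> X)) = F -> T = T
W ^ (((U & X) & (Z ^ X)) -> ((V <-> W) -> (Y <-> X))) = T ^ T = F
W ^ V = T ^ T = F
V ^ (W ^ V) = T ^ F = T
V <-> (V ^ (W ^ V)) = T <-> T = T
(W ^ (((U & X) & (Z ^ X)) -> ((V <-> W) -> (Y <-> X)))) <-> (V <-> (V ^ (W ^ V))) = F <-> T = F
Y -> U = F -> T = T
((W ^ (((U & X) & (Z ^ X)) -> ((V <-> W) -> (Y <-> X)))) <-> (V <-> (V ^ (W ^ V)))) ^ (Y -> U) = F ^ T = T
~(Y ^ X) ^ (((W ^ (((U & X) & (Z ^ X)) -> ((V <-> W) -> (Y <-> X)))) <-> (V <-> (V ^ (W ^ V)))) ^ (Y -> U)) = T ^ T = F
Z <-> (~(Y ^ X) ^ (((W ^ (((U & X) & (Z ^ X)) -> ((V <-> W) -> (Y <-> X)))) <-> (V <-> (V ^ (W ^ V)))) ^ (Y -> U))) = F <-> F = T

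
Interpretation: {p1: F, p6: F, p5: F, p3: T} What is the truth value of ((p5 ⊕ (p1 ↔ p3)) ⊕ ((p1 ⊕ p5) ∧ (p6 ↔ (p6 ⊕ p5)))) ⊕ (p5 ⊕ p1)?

F

p1 ↔ p3 = F ↔ T = F
p5 ⊕ (p1 ↔ p3) = F ⊕ F = F
p1 ⊕ p5 = F ⊕ F = F
p6 ⊕ p5 = F ⊕ F = F
p6 ↔ (p6 ⊕ p5) = F ↔ F = T
(p1 ⊕ p5) ∧ (p6 ↔ (p6 ⊕ p5)) = F ∧ T = F
(p5 ⊕ (p1 ↔ p3)) ⊕ ((p1 ⊕ p5) ∧ (p6 ↔ (p6 ⊕ p5))) = F ⊕ F = F
p5 ⊕ p1 = F ⊕ F = F
((p5 ⊕ (p1 ↔ p3)) ⊕ ((p1 ⊕ p5) ∧ (p6 ↔ (p6 ⊕ p5)))) ⊕ (p5 ⊕ p1) = F ⊕ F = F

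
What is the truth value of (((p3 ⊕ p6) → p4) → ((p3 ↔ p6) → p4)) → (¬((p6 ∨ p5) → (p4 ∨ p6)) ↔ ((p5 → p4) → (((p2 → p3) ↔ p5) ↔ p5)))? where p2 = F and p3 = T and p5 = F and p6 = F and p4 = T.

F

p3 ⊕ p6 = T ⊕ F = T
(p3 ⊕ p6) → p4 = T → T = T
p3 ↔ p6 = T ↔ F = F
(p3 ↔ p6) → p4 = F → T = T
((p3 ⊕ p6) → p4) → ((p3 ↔ p6) → p4) = T → T = T
p6 ∨ p5 = F ∨ F = F
p4 ∨ p6 = T ∨ F = T
(p6 ∨ p5) → (p4 ∨ p6) = F → T = T
¬((p6 ∨ p5) → (p4 ∨ p6)) = ¬T = F
p5 → p4 = F → T = T
p2 → p3 = F → T = T
(p2 → p3) ↔ p5 = T ↔ F = F
((p2 → p3) ↔ p5) ↔ p5 = F ↔ F = T
(p5 → p4) → (((p2 → p3) ↔ p5) ↔ p5) = T → T = T
¬((p6 ∨ p5) → (p4 ∨ p6)) ↔ ((p5 → p4) → (((p2 → p3) ↔ p5) ↔ p5)) = F ↔ T = F
(((p3 ⊕ p6) → p4) → ((p3 ↔ p6) → p4)) → (¬((p6 ∨ p5) → (p4 ∨ p6)) ↔ ((p5 → p4) → (((p2 → p3) ↔ p5) ↔ p5))) = T → F = F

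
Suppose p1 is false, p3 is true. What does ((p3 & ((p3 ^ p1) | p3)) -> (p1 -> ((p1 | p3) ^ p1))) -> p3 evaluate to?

p3 ^ p1 = True ^ False = True
(p3 ^ p1) | p3 = True | True = True
p3 & ((p3 ^ p1) | p3) = True & True = True
p1 | p3 = False | True = True
(p1 | p3) ^ p1 = True ^ False = True
p1 -> ((p1 | p3) ^ p1) = False -> True = True
(p3 & ((p3 ^ p1) | p3)) -> (p1 -> ((p1 | p3) ^ p1)) = True -> True = True
((p3 & ((p3 ^ p1) | p3)) -> (p1 -> ((p1 | p3) ^ p1))) -> p3 = True -> True = True

True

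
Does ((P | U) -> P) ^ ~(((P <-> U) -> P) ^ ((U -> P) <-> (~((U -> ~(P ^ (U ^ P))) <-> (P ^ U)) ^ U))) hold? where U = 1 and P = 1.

P | U = 1 | 1 = 1
(P | U) -> P = 1 -> 1 = 1
P <-> U = 1 <-> 1 = 1
(P <-> U) -> P = 1 -> 1 = 1
U -> P = 1 -> 1 = 1
U ^ P = 1 ^ 1 = 0
P ^ (U ^ P) = 1 ^ 0 = 1
~(P ^ (U ^ P)) = ~1 = 0
U -> ~(P ^ (U ^ P)) = 1 -> 0 = 0
P ^ U = 1 ^ 1 = 0
(U -> ~(P ^ (U ^ P))) <-> (P ^ U) = 0 <-> 0 = 1
~((U -> ~(P ^ (U ^ P))) <-> (P ^ U)) = ~1 = 0
~((U -> ~(P ^ (U ^ P))) <-> (P ^ U)) ^ U = 0 ^ 1 = 1
(U -> P) <-> (~((U -> ~(P ^ (U ^ P))) <-> (P ^ U)) ^ U) = 1 <-> 1 = 1
((P <-> U) -> P) ^ ((U -> P) <-> (~((U -> ~(P ^ (U ^ P))) <-> (P ^ U)) ^ U)) = 1 ^ 1 = 0
~(((P <-> U) -> P) ^ ((U -> P) <-> (~((U -> ~(P ^ (U ^ P))) <-> (P ^ U)) ^ U))) = ~0 = 1
((P | U) -> P) ^ ~(((P <-> U) -> P) ^ ((U -> P) <-> (~((U -> ~(P ^ (U ^ P))) <-> (P ^ U)) ^ U))) = 1 ^ 1 = 0

0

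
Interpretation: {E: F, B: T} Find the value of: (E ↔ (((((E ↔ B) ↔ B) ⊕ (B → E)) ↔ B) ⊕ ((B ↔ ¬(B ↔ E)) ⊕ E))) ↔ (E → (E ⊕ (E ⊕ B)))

F

E ↔ B = F ↔ T = F
(E ↔ B) ↔ B = F ↔ T = F
B → E = T → F = F
((E ↔ B) ↔ B) ⊕ (B → E) = F ⊕ F = F
(((E ↔ B) ↔ B) ⊕ (B → E)) ↔ B = F ↔ T = F
B ↔ E = T ↔ F = F
¬(B ↔ E) = ¬F = T
B ↔ ¬(B ↔ E) = T ↔ T = T
(B ↔ ¬(B ↔ E)) ⊕ E = T ⊕ F = T
((((E ↔ B) ↔ B) ⊕ (B → E)) ↔ B) ⊕ ((B ↔ ¬(B ↔ E)) ⊕ E) = F ⊕ T = T
E ↔ (((((E ↔ B) ↔ B) ⊕ (B → E)) ↔ B) ⊕ ((B ↔ ¬(B ↔ E)) ⊕ E)) = F ↔ T = F
E ⊕ B = F ⊕ T = T
E ⊕ (E ⊕ B) = F ⊕ T = T
E → (E ⊕ (E ⊕ B)) = F → T = T
(E ↔ (((((E ↔ B) ↔ B) ⊕ (B → E)) ↔ B) ⊕ ((B ↔ ¬(B ↔ E)) ⊕ E))) ↔ (E → (E ⊕ (E ⊕ B))) = F ↔ T = F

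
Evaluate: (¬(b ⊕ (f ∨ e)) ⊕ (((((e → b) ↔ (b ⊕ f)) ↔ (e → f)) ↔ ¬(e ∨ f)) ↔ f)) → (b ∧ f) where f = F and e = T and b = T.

f ∨ e = F ∨ T = T
b ⊕ (f ∨ e) = T ⊕ T = F
¬(b ⊕ (f ∨ e)) = ¬F = T
e → b = T → T = T
b ⊕ f = T ⊕ F = T
(e → b) ↔ (b ⊕ f) = T ↔ T = T
e → f = T → F = F
((e → b) ↔ (b ⊕ f)) ↔ (e → f) = T ↔ F = F
e ∨ f = T ∨ F = T
¬(e ∨ f) = ¬T = F
(((e → b) ↔ (b ⊕ f)) ↔ (e → f)) ↔ ¬(e ∨ f) = F ↔ F = T
((((e → b) ↔ (b ⊕ f)) ↔ (e → f)) ↔ ¬(e ∨ f)) ↔ f = T ↔ F = F
¬(b ⊕ (f ∨ e)) ⊕ (((((e → b) ↔ (b ⊕ f)) ↔ (e → f)) ↔ ¬(e ∨ f)) ↔ f) = T ⊕ F = T
b ∧ f = T ∧ F = F
(¬(b ⊕ (f ∨ e)) ⊕ (((((e → b) ↔ (b ⊕ f)) ↔ (e → f)) ↔ ¬(e ∨ f)) ↔ f)) → (b ∧ f) = T → F = F

F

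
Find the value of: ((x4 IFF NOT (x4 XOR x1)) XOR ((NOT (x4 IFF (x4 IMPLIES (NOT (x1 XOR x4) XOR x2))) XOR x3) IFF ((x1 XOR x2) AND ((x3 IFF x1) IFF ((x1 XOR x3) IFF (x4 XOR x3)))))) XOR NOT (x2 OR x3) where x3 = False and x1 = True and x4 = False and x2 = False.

True

x4 XOR x1 = False XOR True = True
NOT (x4 XOR x1) = NOT True = False
x4 IFF NOT (x4 XOR x1) = False IFF False = True
x1 XOR x4 = True XOR False = True
NOT (x1 XOR x4) = NOT True = False
NOT (x1 XOR x4) XOR x2 = False XOR False = False
x4 IMPLIES (NOT (x1 XOR x4) XOR x2) = False IMPLIES False = True
x4 IFF (x4 IMPLIES (NOT (x1 XOR x4) XOR x2)) = False IFF True = False
NOT (x4 IFF (x4 IMPLIES (NOT (x1 XOR x4) XOR x2))) = NOT False = True
NOT (x4 IFF (x4 IMPLIES (NOT (x1 XOR x4) XOR x2))) XOR x3 = True XOR False = True
x1 XOR x2 = True XOR False = True
x3 IFF x1 = False IFF True = False
x1 XOR x3 = True XOR False = True
x4 XOR x3 = False XOR False = False
(x1 XOR x3) IFF (x4 XOR x3) = True IFF False = False
(x3 IFF x1) IFF ((x1 XOR x3) IFF (x4 XOR x3)) = False IFF False = True
(x1 XOR x2) AND ((x3 IFF x1) IFF ((x1 XOR x3) IFF (x4 XOR x3))) = True AND True = True
(NOT (x4 IFF (x4 IMPLIES (NOT (x1 XOR x4) XOR x2))) XOR x3) IFF ((x1 XOR x2) AND ((x3 IFF x1) IFF ((x1 XOR x3) IFF (x4 XOR x3)))) = True IFF True = True
(x4 IFF NOT (x4 XOR x1)) XOR ((NOT (x4 IFF (x4 IMPLIES (NOT (x1 XOR x4) XOR x2))) XOR x3) IFF ((x1 XOR x2) AND ((x3 IFF x1) IFF ((x1 XOR x3) IFF (x4 XOR x3))))) = True XOR True = False
x2 OR x3 = False OR False = False
NOT (x2 OR x3) = NOT False = True
((x4 IFF NOT (x4 XOR x1)) XOR ((NOT (x4 IFF (x4 IMPLIES (NOT (x1 XOR x4) XOR x2))) XOR x3) IFF ((x1 XOR x2) AND ((x3 IFF x1) IFF ((x1 XOR x3) IFF (x4 XOR x3)))))) XOR NOT (x2 OR x3) = False XOR True = True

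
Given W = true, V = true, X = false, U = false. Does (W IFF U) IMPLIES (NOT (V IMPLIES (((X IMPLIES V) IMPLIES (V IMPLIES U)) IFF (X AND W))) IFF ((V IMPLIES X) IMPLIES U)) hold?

Substituting W=true, V=true, X=false, U=false:
W IFF U = true IFF false = false
X IMPLIES V = false IMPLIES true = true
V IMPLIES U = true IMPLIES false = false
(X IMPLIES V) IMPLIES (V IMPLIES U) = true IMPLIES false = false
X AND W = false AND true = false
((X IMPLIES V) IMPLIES (V IMPLIES U)) IFF (X AND W) = false IFF false = true
V IMPLIES (((X IMPLIES V) IMPLIES (V IMPLIES U)) IFF (X AND W)) = true IMPLIES true = true
NOT (V IMPLIES (((X IMPLIES V) IMPLIES (V IMPLIES U)) IFF (X AND W))) = NOT true = false
V IMPLIES X = true IMPLIES false = false
(V IMPLIES X) IMPLIES U = false IMPLIES false = true
NOT (V IMPLIES (((X IMPLIES V) IMPLIES (V IMPLIES U)) IFF (X AND W))) IFF ((V IMPLIES X) IMPLIES U) = false IFF true = false
(W IFF U) IMPLIES (NOT (V IMPLIES (((X IMPLIES V) IMPLIES (V IMPLIES U)) IFF (X AND W))) IFF ((V IMPLIES X) IMPLIES U)) = false IMPLIES false = true

true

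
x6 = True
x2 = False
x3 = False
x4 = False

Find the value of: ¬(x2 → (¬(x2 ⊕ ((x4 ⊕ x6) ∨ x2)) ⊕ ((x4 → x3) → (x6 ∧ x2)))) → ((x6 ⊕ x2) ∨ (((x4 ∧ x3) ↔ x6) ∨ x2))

True

x4 ⊕ x6 = False ⊕ True = True
(x4 ⊕ x6) ∨ x2 = True ∨ False = True
x2 ⊕ ((x4 ⊕ x6) ∨ x2) = False ⊕ True = True
¬(x2 ⊕ ((x4 ⊕ x6) ∨ x2)) = ¬True = False
x4 → x3 = False → False = True
x6 ∧ x2 = True ∧ False = False
(x4 → x3) → (x6 ∧ x2) = True → False = False
¬(x2 ⊕ ((x4 ⊕ x6) ∨ x2)) ⊕ ((x4 → x3) → (x6 ∧ x2)) = False ⊕ False = False
x2 → (¬(x2 ⊕ ((x4 ⊕ x6) ∨ x2)) ⊕ ((x4 → x3) → (x6 ∧ x2))) = False → False = True
¬(x2 → (¬(x2 ⊕ ((x4 ⊕ x6) ∨ x2)) ⊕ ((x4 → x3) → (x6 ∧ x2)))) = ¬True = False
x6 ⊕ x2 = True ⊕ False = True
x4 ∧ x3 = False ∧ False = False
(x4 ∧ x3) ↔ x6 = False ↔ True = False
((x4 ∧ x3) ↔ x6) ∨ x2 = False ∨ False = False
(x6 ⊕ x2) ∨ (((x4 ∧ x3) ↔ x6) ∨ x2) = True ∨ False = True
¬(x2 → (¬(x2 ⊕ ((x4 ⊕ x6) ∨ x2)) ⊕ ((x4 → x3) → (x6 ∧ x2)))) → ((x6 ⊕ x2) ∨ (((x4 ∧ x3) ↔ x6) ∨ x2)) = False → True = True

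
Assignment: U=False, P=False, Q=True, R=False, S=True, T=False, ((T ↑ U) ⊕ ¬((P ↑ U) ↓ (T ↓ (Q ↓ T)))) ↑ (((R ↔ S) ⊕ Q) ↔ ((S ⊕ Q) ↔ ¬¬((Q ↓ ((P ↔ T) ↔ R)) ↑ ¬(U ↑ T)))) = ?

T ↑ U = False ↑ False = True
P ↑ U = False ↑ False = True
Q ↓ T = True ↓ False = False
T ↓ (Q ↓ T) = False ↓ False = True
(P ↑ U) ↓ (T ↓ (Q ↓ T)) = True ↓ True = False
¬((P ↑ U) ↓ (T ↓ (Q ↓ T))) = ¬False = True
(T ↑ U) ⊕ ¬((P ↑ U) ↓ (T ↓ (Q ↓ T))) = True ⊕ True = False
R ↔ S = False ↔ True = False
(R ↔ S) ⊕ Q = False ⊕ True = True
S ⊕ Q = True ⊕ True = False
P ↔ T = False ↔ False = True
(P ↔ T) ↔ R = True ↔ False = False
Q ↓ ((P ↔ T) ↔ R) = True ↓ False = False
U ↑ T = False ↑ False = True
¬(U ↑ T) = ¬True = False
(Q ↓ ((P ↔ T) ↔ R)) ↑ ¬(U ↑ T) = False ↑ False = True
¬((Q ↓ ((P ↔ T) ↔ R)) ↑ ¬(U ↑ T)) = ¬True = False
¬¬((Q ↓ ((P ↔ T) ↔ R)) ↑ ¬(U ↑ T)) = ¬False = True
(S ⊕ Q) ↔ ¬¬((Q ↓ ((P ↔ T) ↔ R)) ↑ ¬(U ↑ T)) = False ↔ True = False
((R ↔ S) ⊕ Q) ↔ ((S ⊕ Q) ↔ ¬¬((Q ↓ ((P ↔ T) ↔ R)) ↑ ¬(U ↑ T))) = True ↔ False = False
((T ↑ U) ⊕ ¬((P ↑ U) ↓ (T ↓ (Q ↓ T)))) ↑ (((R ↔ S) ⊕ Q) ↔ ((S ⊕ Q) ↔ ¬¬((Q ↓ ((P ↔ T) ↔ R)) ↑ ¬(U ↑ T)))) = False ↑ False = True

True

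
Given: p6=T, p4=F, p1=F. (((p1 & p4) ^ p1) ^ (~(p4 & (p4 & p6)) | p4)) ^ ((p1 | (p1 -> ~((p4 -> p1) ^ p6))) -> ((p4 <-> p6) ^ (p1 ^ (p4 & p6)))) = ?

T

p1 & p4 = F & F = F
(p1 & p4) ^ p1 = F ^ F = F
p4 & p6 = F & T = F
p4 & (p4 & p6) = F & F = F
~(p4 & (p4 & p6)) = ~F = T
~(p4 & (p4 & p6)) | p4 = T | F = T
((p1 & p4) ^ p1) ^ (~(p4 & (p4 & p6)) | p4) = F ^ T = T
p4 -> p1 = F -> F = T
(p4 -> p1) ^ p6 = T ^ T = F
~((p4 -> p1) ^ p6) = ~F = T
p1 -> ~((p4 -> p1) ^ p6) = F -> T = T
p1 | (p1 -> ~((p4 -> p1) ^ p6)) = F | T = T
p4 <-> p6 = F <-> T = F
p4 & p6 = F & T = F
p1 ^ (p4 & p6) = F ^ F = F
(p4 <-> p6) ^ (p1 ^ (p4 & p6)) = F ^ F = F
(p1 | (p1 -> ~((p4 -> p1) ^ p6))) -> ((p4 <-> p6) ^ (p1 ^ (p4 & p6))) = T -> F = F
(((p1 & p4) ^ p1) ^ (~(p4 & (p4 & p6)) | p4)) ^ ((p1 | (p1 -> ~((p4 -> p1) ^ p6))) -> ((p4 <-> p6) ^ (p1 ^ (p4 & p6)))) = T ^ F = T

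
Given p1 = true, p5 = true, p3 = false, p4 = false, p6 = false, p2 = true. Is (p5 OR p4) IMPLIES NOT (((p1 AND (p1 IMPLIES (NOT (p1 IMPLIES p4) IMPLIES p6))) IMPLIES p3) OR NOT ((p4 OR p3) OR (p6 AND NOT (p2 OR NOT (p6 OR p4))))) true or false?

false

Substituting p1=true, p5=true, p3=false, p4=false, p6=false, p2=true:
p5 OR p4 = true OR false = true
p1 IMPLIES p4 = true IMPLIES false = false
NOT (p1 IMPLIES p4) = NOT false = true
NOT (p1 IMPLIES p4) IMPLIES p6 = true IMPLIES false = false
p1 IMPLIES (NOT (p1 IMPLIES p4) IMPLIES p6) = true IMPLIES false = false
p1 AND (p1 IMPLIES (NOT (p1 IMPLIES p4) IMPLIES p6)) = true AND false = false
(p1 AND (p1 IMPLIES (NOT (p1 IMPLIES p4) IMPLIES p6))) IMPLIES p3 = false IMPLIES false = true
p4 OR p3 = false OR false = false
p6 OR p4 = false OR false = false
NOT (p6 OR p4) = NOT false = true
p2 OR NOT (p6 OR p4) = true OR true = true
NOT (p2 OR NOT (p6 OR p4)) = NOT true = false
p6 AND NOT (p2 OR NOT (p6 OR p4)) = false AND false = false
(p4 OR p3) OR (p6 AND NOT (p2 OR NOT (p6 OR p4))) = false OR false = false
NOT ((p4 OR p3) OR (p6 AND NOT (p2 OR NOT (p6 OR p4)))) = NOT false = true
((p1 AND (p1 IMPLIES (NOT (p1 IMPLIES p4) IMPLIES p6))) IMPLIES p3) OR NOT ((p4 OR p3) OR (p6 AND NOT (p2 OR NOT (p6 OR p4)))) = true OR true = true
NOT (((p1 AND (p1 IMPLIES (NOT (p1 IMPLIES p4) IMPLIES p6))) IMPLIES p3) OR NOT ((p4 OR p3) OR (p6 AND NOT (p2 OR NOT (p6 OR p4))))) = NOT true = false
(p5 OR p4) IMPLIES NOT (((p1 AND (p1 IMPLIES (NOT (p1 IMPLIES p4) IMPLIES p6))) IMPLIES p3) OR NOT ((p4 OR p3) OR (p6 AND NOT (p2 OR NOT (p6 OR p4))))) = true IMPLIES false = false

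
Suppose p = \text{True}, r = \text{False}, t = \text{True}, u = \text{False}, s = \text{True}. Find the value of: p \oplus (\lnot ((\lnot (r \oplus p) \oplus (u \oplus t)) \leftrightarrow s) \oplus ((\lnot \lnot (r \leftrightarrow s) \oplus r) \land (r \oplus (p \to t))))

\text{True}

Substituting p=\text{True}, r=\text{False}, t=\text{True}, u=\text{False}, s=\text{True}:
r \oplus p = \text{False} \oplus \text{True} = \text{True}
\lnot (r \oplus p) = \lnot \text{True} = \text{False}
u \oplus t = \text{False} \oplus \text{True} = \text{True}
\lnot (r \oplus p) \oplus (u \oplus t) = \text{False} \oplus \text{True} = \text{True}
(\lnot (r \oplus p) \oplus (u \oplus t)) \leftrightarrow s = \text{True} \leftrightarrow \text{True} = \text{True}
\lnot ((\lnot (r \oplus p) \oplus (u \oplus t)) \leftrightarrow s) = \lnot \text{True} = \text{False}
r \leftrightarrow s = \text{False} \leftrightarrow \text{True} = \text{False}
\lnot (r \leftrightarrow s) = \lnot \text{False} = \text{True}
\lnot \lnot (r \leftrightarrow s) = \lnot \text{True} = \text{False}
\lnot \lnot (r \leftrightarrow s) \oplus r = \text{False} \oplus \text{False} = \text{False}
p \to t = \text{True} \to \text{True} = \text{True}
r \oplus (p \to t) = \text{False} \oplus \text{True} = \text{True}
(\lnot \lnot (r \leftrightarrow s) \oplus r) \land (r \oplus (p \to t)) = \text{False} \land \text{True} = \text{False}
\lnot ((\lnot (r \oplus p) \oplus (u \oplus t)) \leftrightarrow s) \oplus ((\lnot \lnot (r \leftrightarrow s) \oplus r) \land (r \oplus (p \to t))) = \text{False} \oplus \text{False} = \text{False}
p \oplus (\lnot ((\lnot (r \oplus p) \oplus (u \oplus t)) \leftrightarrow s) \oplus ((\lnot \lnot (r \leftrightarrow s) \oplus r) \land (r \oplus (p \to t)))) = \text{True} \oplus \text{False} = \text{True}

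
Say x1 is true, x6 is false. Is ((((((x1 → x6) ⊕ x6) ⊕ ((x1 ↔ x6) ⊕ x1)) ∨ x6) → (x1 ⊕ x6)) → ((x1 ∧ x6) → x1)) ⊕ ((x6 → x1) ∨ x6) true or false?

x1 → x6 = True → False = False
(x1 → x6) ⊕ x6 = False ⊕ False = False
x1 ↔ x6 = True ↔ False = False
(x1 ↔ x6) ⊕ x1 = False ⊕ True = True
((x1 → x6) ⊕ x6) ⊕ ((x1 ↔ x6) ⊕ x1) = False ⊕ True = True
(((x1 → x6) ⊕ x6) ⊕ ((x1 ↔ x6) ⊕ x1)) ∨ x6 = True ∨ False = True
x1 ⊕ x6 = True ⊕ False = True
((((x1 → x6) ⊕ x6) ⊕ ((x1 ↔ x6) ⊕ x1)) ∨ x6) → (x1 ⊕ x6) = True → True = True
x1 ∧ x6 = True ∧ False = False
(x1 ∧ x6) → x1 = False → True = True
(((((x1 → x6) ⊕ x6) ⊕ ((x1 ↔ x6) ⊕ x1)) ∨ x6) → (x1 ⊕ x6)) → ((x1 ∧ x6) → x1) = True → True = True
x6 → x1 = False → True = True
(x6 → x1) ∨ x6 = True ∨ False = True
((((((x1 → x6) ⊕ x6) ⊕ ((x1 ↔ x6) ⊕ x1)) ∨ x6) → (x1 ⊕ x6)) → ((x1 ∧ x6) → x1)) ⊕ ((x6 → x1) ∨ x6) = True ⊕ True = False

False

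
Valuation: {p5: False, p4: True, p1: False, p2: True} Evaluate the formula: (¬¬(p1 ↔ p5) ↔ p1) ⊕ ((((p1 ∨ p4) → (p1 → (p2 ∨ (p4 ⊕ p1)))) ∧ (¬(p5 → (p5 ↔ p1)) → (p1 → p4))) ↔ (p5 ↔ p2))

False

p1 ↔ p5 = False ↔ False = True
¬(p1 ↔ p5) = ¬True = False
¬¬(p1 ↔ p5) = ¬False = True
¬¬(p1 ↔ p5) ↔ p1 = True ↔ False = False
p1 ∨ p4 = False ∨ True = True
p4 ⊕ p1 = True ⊕ False = True
p2 ∨ (p4 ⊕ p1) = True ∨ True = True
p1 → (p2 ∨ (p4 ⊕ p1)) = False → True = True
(p1 ∨ p4) → (p1 → (p2 ∨ (p4 ⊕ p1))) = True → True = True
p5 ↔ p1 = False ↔ False = True
p5 → (p5 ↔ p1) = False → True = True
¬(p5 → (p5 ↔ p1)) = ¬True = False
p1 → p4 = False → True = True
¬(p5 → (p5 ↔ p1)) → (p1 → p4) = False → True = True
((p1 ∨ p4) → (p1 → (p2 ∨ (p4 ⊕ p1)))) ∧ (¬(p5 → (p5 ↔ p1)) → (p1 → p4)) = True ∧ True = True
p5 ↔ p2 = False ↔ True = False
(((p1 ∨ p4) → (p1 → (p2 ∨ (p4 ⊕ p1)))) ∧ (¬(p5 → (p5 ↔ p1)) → (p1 → p4))) ↔ (p5 ↔ p2) = True ↔ False = False
(¬¬(p1 ↔ p5) ↔ p1) ⊕ ((((p1 ∨ p4) → (p1 → (p2 ∨ (p4 ⊕ p1)))) ∧ (¬(p5 → (p5 ↔ p1)) → (p1 → p4))) ↔ (p5 ↔ p2)) = False ⊕ False = False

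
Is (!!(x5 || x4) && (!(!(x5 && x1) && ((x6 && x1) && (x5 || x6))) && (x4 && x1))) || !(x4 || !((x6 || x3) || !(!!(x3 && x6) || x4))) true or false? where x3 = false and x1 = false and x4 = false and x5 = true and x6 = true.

Substituting x3=false, x1=false, x4=false, x5=true, x6=true:
x5 || x4 = true || false = true
!(x5 || x4) = !true = false
!!(x5 || x4) = !false = true
x5 && x1 = true && false = false
!(x5 && x1) = !false = true
x6 && x1 = true && false = false
x5 || x6 = true || true = true
(x6 && x1) && (x5 || x6) = false && true = false
!(x5 && x1) && ((x6 && x1) && (x5 || x6)) = true && false = false
!(!(x5 && x1) && ((x6 && x1) && (x5 || x6))) = !false = true
x4 && x1 = false && false = false
!(!(x5 && x1) && ((x6 && x1) && (x5 || x6))) && (x4 && x1) = true && false = false
!!(x5 || x4) && (!(!(x5 && x1) && ((x6 && x1) && (x5 || x6))) && (x4 && x1)) = true && false = false
x6 || x3 = true || false = true
x3 && x6 = false && true = false
!(x3 && x6) = !false = true
!!(x3 && x6) = !true = false
!!(x3 && x6) || x4 = false || false = false
!(!!(x3 && x6) || x4) = !false = true
(x6 || x3) || !(!!(x3 && x6) || x4) = true || true = true
!((x6 || x3) || !(!!(x3 && x6) || x4)) = !true = false
x4 || !((x6 || x3) || !(!!(x3 && x6) || x4)) = false || false = false
!(x4 || !((x6 || x3) || !(!!(x3 && x6) || x4))) = !false = true
(!!(x5 || x4) && (!(!(x5 && x1) && ((x6 && x1) && (x5 || x6))) && (x4 && x1))) || !(x4 || !((x6 || x3) || !(!!(x3 && x6) || x4))) = false || true = true

true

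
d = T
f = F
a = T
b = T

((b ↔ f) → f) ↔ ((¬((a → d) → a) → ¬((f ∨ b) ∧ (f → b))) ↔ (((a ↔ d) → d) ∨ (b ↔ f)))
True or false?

T

Substituting d=T, f=F, a=T, b=T:
b ↔ f = T ↔ F = F
(b ↔ f) → f = F → F = T
a → d = T → T = T
(a → d) → a = T → T = T
¬((a → d) → a) = ¬T = F
f ∨ b = F ∨ T = T
f → b = F → T = T
(f ∨ b) ∧ (f → b) = T ∧ T = T
¬((f ∨ b) ∧ (f → b)) = ¬T = F
¬((a → d) → a) → ¬((f ∨ b) ∧ (f → b)) = F → F = T
a ↔ d = T ↔ T = T
(a ↔ d) → d = T → T = T
b ↔ f = T ↔ F = F
((a ↔ d) → d) ∨ (b ↔ f) = T ∨ F = T
(¬((a → d) → a) → ¬((f ∨ b) ∧ (f → b))) ↔ (((a ↔ d) → d) ∨ (b ↔ f)) = T ↔ T = T
((b ↔ f) → f) ↔ ((¬((a → d) → a) → ¬((f ∨ b) ∧ (f → b))) ↔ (((a ↔ d) → d) ∨ (b ↔ f))) = T ↔ T = T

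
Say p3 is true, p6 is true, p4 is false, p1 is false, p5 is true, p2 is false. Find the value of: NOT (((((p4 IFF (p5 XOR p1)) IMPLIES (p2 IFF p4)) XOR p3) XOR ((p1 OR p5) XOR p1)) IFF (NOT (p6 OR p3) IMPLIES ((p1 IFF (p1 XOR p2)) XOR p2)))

Substituting p3=T, p6=T, p4=F, p1=F, p5=T, p2=F:
p5 XOR p1 = T XOR F = T
p4 IFF (p5 XOR p1) = F IFF T = F
p2 IFF p4 = F IFF F = T
(p4 IFF (p5 XOR p1)) IMPLIES (p2 IFF p4) = F IMPLIES T = T
((p4 IFF (p5 XOR p1)) IMPLIES (p2 IFF p4)) XOR p3 = T XOR T = F
p1 OR p5 = F OR T = T
(p1 OR p5) XOR p1 = T XOR F = T
(((p4 IFF (p5 XOR p1)) IMPLIES (p2 IFF p4)) XOR p3) XOR ((p1 OR p5) XOR p1) = F XOR T = T
p6 OR p3 = T OR T = T
NOT (p6 OR p3) = NOT T = F
p1 XOR p2 = F XOR F = F
p1 IFF (p1 XOR p2) = F IFF F = T
(p1 IFF (p1 XOR p2)) XOR p2 = T XOR F = T
NOT (p6 OR p3) IMPLIES ((p1 IFF (p1 XOR p2)) XOR p2) = F IMPLIES T = T
((((p4 IFF (p5 XOR p1)) IMPLIES (p2 IFF p4)) XOR p3) XOR ((p1 OR p5) XOR p1)) IFF (NOT (p6 OR p3) IMPLIES ((p1 IFF (p1 XOR p2)) XOR p2)) = T IFF T = T
NOT (((((p4 IFF (p5 XOR p1)) IMPLIES (p2 IFF p4)) XOR p3) XOR ((p1 OR p5) XOR p1)) IFF (NOT (p6 OR p3) IMPLIES ((p1 IFF (p1 XOR p2)) XOR p2))) = NOT T = F

F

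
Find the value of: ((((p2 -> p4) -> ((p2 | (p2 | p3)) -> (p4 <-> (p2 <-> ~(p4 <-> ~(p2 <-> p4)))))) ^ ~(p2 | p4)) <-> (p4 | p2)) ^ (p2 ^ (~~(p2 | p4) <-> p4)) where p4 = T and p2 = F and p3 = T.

p2 -> p4 = F -> T = T
p2 | p3 = F | T = T
p2 | (p2 | p3) = F | T = T
p2 <-> p4 = F <-> T = F
~(p2 <-> p4) = ~F = T
p4 <-> ~(p2 <-> p4) = T <-> T = T
~(p4 <-> ~(p2 <-> p4)) = ~T = F
p2 <-> ~(p4 <-> ~(p2 <-> p4)) = F <-> F = T
p4 <-> (p2 <-> ~(p4 <-> ~(p2 <-> p4))) = T <-> T = T
(p2 | (p2 | p3)) -> (p4 <-> (p2 <-> ~(p4 <-> ~(p2 <-> p4)))) = T -> T = T
(p2 -> p4) -> ((p2 | (p2 | p3)) -> (p4 <-> (p2 <-> ~(p4 <-> ~(p2 <-> p4))))) = T -> T = T
p2 | p4 = F | T = T
~(p2 | p4) = ~T = F
((p2 -> p4) -> ((p2 | (p2 | p3)) -> (p4 <-> (p2 <-> ~(p4 <-> ~(p2 <-> p4)))))) ^ ~(p2 | p4) = T ^ F = T
p4 | p2 = T | F = T
(((p2 -> p4) -> ((p2 | (p2 | p3)) -> (p4 <-> (p2 <-> ~(p4 <-> ~(p2 <-> p4)))))) ^ ~(p2 | p4)) <-> (p4 | p2) = T <-> T = T
p2 | p4 = F | T = T
~(p2 | p4) = ~T = F
~~(p2 | p4) = ~F = T
~~(p2 | p4) <-> p4 = T <-> T = T
p2 ^ (~~(p2 | p4) <-> p4) = F ^ T = T
((((p2 -> p4) -> ((p2 | (p2 | p3)) -> (p4 <-> (p2 <-> ~(p4 <-> ~(p2 <-> p4)))))) ^ ~(p2 | p4)) <-> (p4 | p2)) ^ (p2 ^ (~~(p2 | p4) <-> p4)) = T ^ T = F

F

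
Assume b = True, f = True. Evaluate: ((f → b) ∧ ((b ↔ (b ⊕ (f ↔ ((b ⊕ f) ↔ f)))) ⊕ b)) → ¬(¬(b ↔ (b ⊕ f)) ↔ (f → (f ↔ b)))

True

f → b = True → True = True
b ⊕ f = True ⊕ True = False
(b ⊕ f) ↔ f = False ↔ True = False
f ↔ ((b ⊕ f) ↔ f) = True ↔ False = False
b ⊕ (f ↔ ((b ⊕ f) ↔ f)) = True ⊕ False = True
b ↔ (b ⊕ (f ↔ ((b ⊕ f) ↔ f))) = True ↔ True = True
(b ↔ (b ⊕ (f ↔ ((b ⊕ f) ↔ f)))) ⊕ b = True ⊕ True = False
(f → b) ∧ ((b ↔ (b ⊕ (f ↔ ((b ⊕ f) ↔ f)))) ⊕ b) = True ∧ False = False
b ⊕ f = True ⊕ True = False
b ↔ (b ⊕ f) = True ↔ False = False
¬(b ↔ (b ⊕ f)) = ¬False = True
f ↔ b = True ↔ True = True
f → (f ↔ b) = True → True = True
¬(b ↔ (b ⊕ f)) ↔ (f → (f ↔ b)) = True ↔ True = True
¬(¬(b ↔ (b ⊕ f)) ↔ (f → (f ↔ b))) = ¬True = False
((f → b) ∧ ((b ↔ (b ⊕ (f ↔ ((b ⊕ f) ↔ f)))) ⊕ b)) → ¬(¬(b ↔ (b ⊕ f)) ↔ (f → (f ↔ b))) = False → False = True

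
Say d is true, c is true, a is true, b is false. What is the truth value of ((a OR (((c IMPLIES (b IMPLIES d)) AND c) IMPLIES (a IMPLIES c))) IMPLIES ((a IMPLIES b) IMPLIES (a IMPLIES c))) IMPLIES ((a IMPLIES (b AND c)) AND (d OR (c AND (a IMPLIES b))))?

F

b IMPLIES d = F IMPLIES T = T
c IMPLIES (b IMPLIES d) = T IMPLIES T = T
(c IMPLIES (b IMPLIES d)) AND c = T AND T = T
a IMPLIES c = T IMPLIES T = T
((c IMPLIES (b IMPLIES d)) AND c) IMPLIES (a IMPLIES c) = T IMPLIES T = T
a OR (((c IMPLIES (b IMPLIES d)) AND c) IMPLIES (a IMPLIES c)) = T OR T = T
a IMPLIES b = T IMPLIES F = F
a IMPLIES c = T IMPLIES T = T
(a IMPLIES b) IMPLIES (a IMPLIES c) = F IMPLIES T = T
(a OR (((c IMPLIES (b IMPLIES d)) AND c) IMPLIES (a IMPLIES c))) IMPLIES ((a IMPLIES b) IMPLIES (a IMPLIES c)) = T IMPLIES T = T
b AND c = F AND T = F
a IMPLIES (b AND c) = T IMPLIES F = F
a IMPLIES b = T IMPLIES F = F
c AND (a IMPLIES b) = T AND F = F
d OR (c AND (a IMPLIES b)) = T OR F = T
(a IMPLIES (b AND c)) AND (d OR (c AND (a IMPLIES b))) = F AND T = F
((a OR (((c IMPLIES (b IMPLIES d)) AND c) IMPLIES (a IMPLIES c))) IMPLIES ((a IMPLIES b) IMPLIES (a IMPLIES c))) IMPLIES ((a IMPLIES (b AND c)) AND (d OR (c AND (a IMPLIES b)))) = T IMPLIES F = F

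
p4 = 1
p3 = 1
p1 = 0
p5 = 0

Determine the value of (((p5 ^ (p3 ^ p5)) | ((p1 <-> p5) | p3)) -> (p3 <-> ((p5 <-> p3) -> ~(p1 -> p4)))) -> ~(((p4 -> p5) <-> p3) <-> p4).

1

p3 ^ p5 = 1 ^ 0 = 1
p5 ^ (p3 ^ p5) = 0 ^ 1 = 1
p1 <-> p5 = 0 <-> 0 = 1
(p1 <-> p5) | p3 = 1 | 1 = 1
(p5 ^ (p3 ^ p5)) | ((p1 <-> p5) | p3) = 1 | 1 = 1
p5 <-> p3 = 0 <-> 1 = 0
p1 -> p4 = 0 -> 1 = 1
~(p1 -> p4) = ~1 = 0
(p5 <-> p3) -> ~(p1 -> p4) = 0 -> 0 = 1
p3 <-> ((p5 <-> p3) -> ~(p1 -> p4)) = 1 <-> 1 = 1
((p5 ^ (p3 ^ p5)) | ((p1 <-> p5) | p3)) -> (p3 <-> ((p5 <-> p3) -> ~(p1 -> p4))) = 1 -> 1 = 1
p4 -> p5 = 1 -> 0 = 0
(p4 -> p5) <-> p3 = 0 <-> 1 = 0
((p4 -> p5) <-> p3) <-> p4 = 0 <-> 1 = 0
~(((p4 -> p5) <-> p3) <-> p4) = ~0 = 1
(((p5 ^ (p3 ^ p5)) | ((p1 <-> p5) | p3)) -> (p3 <-> ((p5 <-> p3) -> ~(p1 -> p4)))) -> ~(((p4 -> p5) <-> p3) <-> p4) = 1 -> 1 = 1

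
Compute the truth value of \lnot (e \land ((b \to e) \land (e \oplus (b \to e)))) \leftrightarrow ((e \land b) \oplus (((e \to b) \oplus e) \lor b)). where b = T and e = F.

b \to e = T \to F = F
b \to e = T \to F = F
e \oplus (b \to e) = F \oplus F = F
(b \to e) \land (e \oplus (b \to e)) = F \land F = F
e \land ((b \to e) \land (e \oplus (b \to e))) = F \land F = F
\lnot (e \land ((b \to e) \land (e \oplus (b \to e)))) = \lnot F = T
e \land b = F \land T = F
e \to b = F \to T = T
(e \to b) \oplus e = T \oplus F = T
((e \to b) \oplus e) \lor b = T \lor T = T
(e \land b) \oplus (((e \to b) \oplus e) \lor b) = F \oplus T = T
\lnot (e \land ((b \to e) \land (e \oplus (b \to e)))) \leftrightarrow ((e \land b) \oplus (((e \to b) \oplus e) \lor b)) = T \leftrightarrow T = T

T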